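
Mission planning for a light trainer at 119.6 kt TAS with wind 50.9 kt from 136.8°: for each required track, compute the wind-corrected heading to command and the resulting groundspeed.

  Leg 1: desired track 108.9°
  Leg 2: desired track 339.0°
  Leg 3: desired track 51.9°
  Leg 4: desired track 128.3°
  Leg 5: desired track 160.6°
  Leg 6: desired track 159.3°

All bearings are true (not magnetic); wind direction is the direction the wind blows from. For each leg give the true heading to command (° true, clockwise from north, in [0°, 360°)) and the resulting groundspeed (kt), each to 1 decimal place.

Leg 1: heading=120.4°, groundspeed=72.2 kt
Leg 2: heading=348.3°, groundspeed=165.2 kt
Leg 3: heading=77.0°, groundspeed=103.8 kt
Leg 4: heading=131.9°, groundspeed=69.0 kt
Leg 5: heading=150.7°, groundspeed=71.3 kt
Leg 6: heading=149.9°, groundspeed=71.0 kt

Leg 1: desired track 108.9°; wind correction +11.5° → command heading 120.4°, groundspeed 72.2 kt
Leg 2: desired track 339.0°; wind correction +9.3° → command heading 348.3°, groundspeed 165.2 kt
Leg 3: desired track 51.9°; wind correction +25.1° → command heading 77.0°, groundspeed 103.8 kt
Leg 4: desired track 128.3°; wind correction +3.6° → command heading 131.9°, groundspeed 69.0 kt
Leg 5: desired track 160.6°; wind correction -9.9° → command heading 150.7°, groundspeed 71.3 kt
Leg 6: desired track 159.3°; wind correction -9.4° → command heading 149.9°, groundspeed 71.0 kt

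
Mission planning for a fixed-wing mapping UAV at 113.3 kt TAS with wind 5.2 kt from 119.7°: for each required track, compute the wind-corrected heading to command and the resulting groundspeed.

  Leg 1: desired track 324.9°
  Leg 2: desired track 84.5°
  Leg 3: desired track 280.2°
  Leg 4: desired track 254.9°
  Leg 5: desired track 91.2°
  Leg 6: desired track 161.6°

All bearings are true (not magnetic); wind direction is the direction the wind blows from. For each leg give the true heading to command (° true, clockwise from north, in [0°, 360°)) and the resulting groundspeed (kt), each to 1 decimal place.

Leg 1: heading=326.0°, groundspeed=118.0 kt
Leg 2: heading=86.0°, groundspeed=109.0 kt
Leg 3: heading=279.3°, groundspeed=118.2 kt
Leg 4: heading=253.0°, groundspeed=116.9 kt
Leg 5: heading=92.5°, groundspeed=108.7 kt
Leg 6: heading=159.8°, groundspeed=109.4 kt

Leg 1: desired track 324.9°; wind correction +1.1° → command heading 326.0°, groundspeed 118.0 kt
Leg 2: desired track 84.5°; wind correction +1.5° → command heading 86.0°, groundspeed 109.0 kt
Leg 3: desired track 280.2°; wind correction -0.9° → command heading 279.3°, groundspeed 118.2 kt
Leg 4: desired track 254.9°; wind correction -1.9° → command heading 253.0°, groundspeed 116.9 kt
Leg 5: desired track 91.2°; wind correction +1.3° → command heading 92.5°, groundspeed 108.7 kt
Leg 6: desired track 161.6°; wind correction -1.8° → command heading 159.8°, groundspeed 109.4 kt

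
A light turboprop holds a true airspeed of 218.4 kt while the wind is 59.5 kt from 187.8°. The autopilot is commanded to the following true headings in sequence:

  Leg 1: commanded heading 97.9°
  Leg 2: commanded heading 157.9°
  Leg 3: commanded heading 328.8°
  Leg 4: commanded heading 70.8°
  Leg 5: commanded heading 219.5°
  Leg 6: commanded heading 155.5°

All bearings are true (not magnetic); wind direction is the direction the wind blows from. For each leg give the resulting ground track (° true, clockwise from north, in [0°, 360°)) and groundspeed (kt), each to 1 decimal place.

Leg 1: heading 97.9°; drift -15.2° → track 82.7°, groundspeed 226.3 kt
Leg 2: heading 157.9°; drift -10.1° → track 147.8°, groundspeed 169.4 kt
Leg 3: heading 328.8°; drift +8.1° → track 336.9°, groundspeed 267.3 kt
Leg 4: heading 70.8°; drift -12.2° → track 58.6°, groundspeed 251.1 kt
Leg 5: heading 219.5°; drift +10.6° → track 230.1°, groundspeed 170.7 kt
Leg 6: heading 155.5°; drift -10.7° → track 144.8°, groundspeed 171.1 kt

Leg 1: track=82.7°, groundspeed=226.3 kt
Leg 2: track=147.8°, groundspeed=169.4 kt
Leg 3: track=336.9°, groundspeed=267.3 kt
Leg 4: track=58.6°, groundspeed=251.1 kt
Leg 5: track=230.1°, groundspeed=170.7 kt
Leg 6: track=144.8°, groundspeed=171.1 kt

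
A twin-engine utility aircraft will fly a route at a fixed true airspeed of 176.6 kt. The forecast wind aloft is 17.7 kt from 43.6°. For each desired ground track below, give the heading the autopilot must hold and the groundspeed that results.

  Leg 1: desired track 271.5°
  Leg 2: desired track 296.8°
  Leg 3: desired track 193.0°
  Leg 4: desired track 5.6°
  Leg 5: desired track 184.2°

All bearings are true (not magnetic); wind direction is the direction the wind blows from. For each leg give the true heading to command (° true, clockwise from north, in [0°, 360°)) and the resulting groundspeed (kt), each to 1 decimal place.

Leg 1: heading=275.8°, groundspeed=188.0 kt
Leg 2: heading=302.3°, groundspeed=180.9 kt
Leg 3: heading=190.1°, groundspeed=191.6 kt
Leg 4: heading=9.1°, groundspeed=162.3 kt
Leg 5: heading=180.6°, groundspeed=189.9 kt

Leg 1: desired track 271.5°; wind correction +4.3° → command heading 275.8°, groundspeed 188.0 kt
Leg 2: desired track 296.8°; wind correction +5.5° → command heading 302.3°, groundspeed 180.9 kt
Leg 3: desired track 193.0°; wind correction -2.9° → command heading 190.1°, groundspeed 191.6 kt
Leg 4: desired track 5.6°; wind correction +3.5° → command heading 9.1°, groundspeed 162.3 kt
Leg 5: desired track 184.2°; wind correction -3.6° → command heading 180.6°, groundspeed 189.9 kt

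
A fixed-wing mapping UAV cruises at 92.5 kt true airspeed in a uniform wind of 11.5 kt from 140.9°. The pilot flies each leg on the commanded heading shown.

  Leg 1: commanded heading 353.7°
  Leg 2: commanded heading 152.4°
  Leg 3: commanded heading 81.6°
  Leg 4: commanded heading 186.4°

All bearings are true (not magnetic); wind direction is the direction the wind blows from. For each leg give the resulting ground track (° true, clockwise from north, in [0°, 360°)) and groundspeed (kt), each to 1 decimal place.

Leg 1: heading 353.7°; drift -3.5° → track 350.2°, groundspeed 102.4 kt
Leg 2: heading 152.4°; drift +1.6° → track 154.0°, groundspeed 81.3 kt
Leg 3: heading 81.6°; drift -6.5° → track 75.1°, groundspeed 87.2 kt
Leg 4: heading 186.4°; drift +5.5° → track 191.9°, groundspeed 84.8 kt

Leg 1: track=350.2°, groundspeed=102.4 kt
Leg 2: track=154.0°, groundspeed=81.3 kt
Leg 3: track=75.1°, groundspeed=87.2 kt
Leg 4: track=191.9°, groundspeed=84.8 kt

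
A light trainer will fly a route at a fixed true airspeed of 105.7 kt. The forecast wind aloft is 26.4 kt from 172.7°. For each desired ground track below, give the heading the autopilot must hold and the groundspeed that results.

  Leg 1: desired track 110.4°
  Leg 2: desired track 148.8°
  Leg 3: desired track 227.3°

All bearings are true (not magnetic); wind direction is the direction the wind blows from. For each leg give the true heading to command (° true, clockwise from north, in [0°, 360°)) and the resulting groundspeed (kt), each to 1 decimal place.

Leg 1: desired track 110.4°; wind correction +12.8° → command heading 123.2°, groundspeed 90.8 kt
Leg 2: desired track 148.8°; wind correction +5.8° → command heading 154.6°, groundspeed 81.0 kt
Leg 3: desired track 227.3°; wind correction -11.7° → command heading 215.6°, groundspeed 88.2 kt

Leg 1: heading=123.2°, groundspeed=90.8 kt
Leg 2: heading=154.6°, groundspeed=81.0 kt
Leg 3: heading=215.6°, groundspeed=88.2 kt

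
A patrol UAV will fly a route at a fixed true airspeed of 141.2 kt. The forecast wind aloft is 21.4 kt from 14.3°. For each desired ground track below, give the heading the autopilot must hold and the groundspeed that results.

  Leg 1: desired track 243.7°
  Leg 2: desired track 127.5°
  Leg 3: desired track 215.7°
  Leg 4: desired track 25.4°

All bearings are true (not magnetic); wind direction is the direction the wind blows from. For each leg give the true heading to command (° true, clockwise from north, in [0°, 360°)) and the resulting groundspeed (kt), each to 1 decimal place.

Leg 1: desired track 243.7°; wind correction +6.6° → command heading 250.3°, groundspeed 154.2 kt
Leg 2: desired track 127.5°; wind correction -8.0° → command heading 119.5°, groundspeed 148.3 kt
Leg 3: desired track 215.7°; wind correction +3.2° → command heading 218.9°, groundspeed 160.9 kt
Leg 4: desired track 25.4°; wind correction -1.7° → command heading 23.7°, groundspeed 120.1 kt

Leg 1: heading=250.3°, groundspeed=154.2 kt
Leg 2: heading=119.5°, groundspeed=148.3 kt
Leg 3: heading=218.9°, groundspeed=160.9 kt
Leg 4: heading=23.7°, groundspeed=120.1 kt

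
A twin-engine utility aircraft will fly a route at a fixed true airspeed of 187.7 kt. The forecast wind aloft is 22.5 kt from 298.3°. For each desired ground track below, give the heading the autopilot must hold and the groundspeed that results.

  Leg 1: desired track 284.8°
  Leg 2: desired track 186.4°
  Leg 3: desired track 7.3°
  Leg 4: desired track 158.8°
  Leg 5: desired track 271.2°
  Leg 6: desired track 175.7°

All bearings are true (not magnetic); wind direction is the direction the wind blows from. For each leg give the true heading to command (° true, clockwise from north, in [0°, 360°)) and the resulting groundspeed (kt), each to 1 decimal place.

Leg 1: desired track 284.8°; wind correction +1.6° → command heading 286.4°, groundspeed 165.7 kt
Leg 2: desired track 186.4°; wind correction +6.4° → command heading 192.8°, groundspeed 194.9 kt
Leg 3: desired track 7.3°; wind correction -6.4° → command heading 0.9°, groundspeed 178.5 kt
Leg 4: desired track 158.8°; wind correction +4.5° → command heading 163.3°, groundspeed 204.2 kt
Leg 5: desired track 271.2°; wind correction +3.1° → command heading 274.3°, groundspeed 167.4 kt
Leg 6: desired track 175.7°; wind correction +5.8° → command heading 181.5°, groundspeed 198.9 kt

Leg 1: heading=286.4°, groundspeed=165.7 kt
Leg 2: heading=192.8°, groundspeed=194.9 kt
Leg 3: heading=0.9°, groundspeed=178.5 kt
Leg 4: heading=163.3°, groundspeed=204.2 kt
Leg 5: heading=274.3°, groundspeed=167.4 kt
Leg 6: heading=181.5°, groundspeed=198.9 kt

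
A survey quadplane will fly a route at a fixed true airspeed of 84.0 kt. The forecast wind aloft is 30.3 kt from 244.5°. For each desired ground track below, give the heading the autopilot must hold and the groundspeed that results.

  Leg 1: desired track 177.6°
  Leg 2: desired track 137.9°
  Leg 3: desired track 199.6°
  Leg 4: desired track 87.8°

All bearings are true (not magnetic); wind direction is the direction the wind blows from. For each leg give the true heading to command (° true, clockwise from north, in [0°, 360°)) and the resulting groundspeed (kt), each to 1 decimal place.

Leg 1: heading=197.0°, groundspeed=67.4 kt
Leg 2: heading=158.1°, groundspeed=87.5 kt
Leg 3: heading=214.4°, groundspeed=59.8 kt
Leg 4: heading=96.0°, groundspeed=111.0 kt

Leg 1: desired track 177.6°; wind correction +19.4° → command heading 197.0°, groundspeed 67.4 kt
Leg 2: desired track 137.9°; wind correction +20.2° → command heading 158.1°, groundspeed 87.5 kt
Leg 3: desired track 199.6°; wind correction +14.8° → command heading 214.4°, groundspeed 59.8 kt
Leg 4: desired track 87.8°; wind correction +8.2° → command heading 96.0°, groundspeed 111.0 kt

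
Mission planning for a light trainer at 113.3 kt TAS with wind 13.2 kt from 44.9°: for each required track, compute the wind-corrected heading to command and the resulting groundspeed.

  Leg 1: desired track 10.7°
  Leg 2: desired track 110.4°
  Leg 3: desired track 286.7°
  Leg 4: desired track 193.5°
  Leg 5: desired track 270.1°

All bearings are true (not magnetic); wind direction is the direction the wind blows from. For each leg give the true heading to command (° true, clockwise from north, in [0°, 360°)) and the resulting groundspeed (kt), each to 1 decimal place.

Leg 1: desired track 10.7°; wind correction +3.8° → command heading 14.5°, groundspeed 102.1 kt
Leg 2: desired track 110.4°; wind correction -6.1° → command heading 104.3°, groundspeed 107.2 kt
Leg 3: desired track 286.7°; wind correction +5.9° → command heading 292.6°, groundspeed 118.9 kt
Leg 4: desired track 193.5°; wind correction -3.5° → command heading 190.0°, groundspeed 124.4 kt
Leg 5: desired track 270.1°; wind correction +4.7° → command heading 274.8°, groundspeed 122.2 kt

Leg 1: heading=14.5°, groundspeed=102.1 kt
Leg 2: heading=104.3°, groundspeed=107.2 kt
Leg 3: heading=292.6°, groundspeed=118.9 kt
Leg 4: heading=190.0°, groundspeed=124.4 kt
Leg 5: heading=274.8°, groundspeed=122.2 kt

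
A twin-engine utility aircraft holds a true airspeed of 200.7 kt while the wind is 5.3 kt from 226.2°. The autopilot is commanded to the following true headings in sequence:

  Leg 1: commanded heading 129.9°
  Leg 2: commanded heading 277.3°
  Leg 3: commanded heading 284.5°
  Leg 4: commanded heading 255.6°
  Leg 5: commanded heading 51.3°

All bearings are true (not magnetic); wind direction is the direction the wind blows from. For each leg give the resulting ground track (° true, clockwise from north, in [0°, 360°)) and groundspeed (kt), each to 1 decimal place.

Leg 1: track=128.4°, groundspeed=201.4 kt
Leg 2: track=278.5°, groundspeed=197.4 kt
Leg 3: track=285.8°, groundspeed=198.0 kt
Leg 4: track=256.4°, groundspeed=196.1 kt
Leg 5: track=51.2°, groundspeed=206.0 kt

Leg 1: heading 129.9°; drift -1.5° → track 128.4°, groundspeed 201.4 kt
Leg 2: heading 277.3°; drift +1.2° → track 278.5°, groundspeed 197.4 kt
Leg 3: heading 284.5°; drift +1.3° → track 285.8°, groundspeed 198.0 kt
Leg 4: heading 255.6°; drift +0.8° → track 256.4°, groundspeed 196.1 kt
Leg 5: heading 51.3°; drift -0.1° → track 51.2°, groundspeed 206.0 kt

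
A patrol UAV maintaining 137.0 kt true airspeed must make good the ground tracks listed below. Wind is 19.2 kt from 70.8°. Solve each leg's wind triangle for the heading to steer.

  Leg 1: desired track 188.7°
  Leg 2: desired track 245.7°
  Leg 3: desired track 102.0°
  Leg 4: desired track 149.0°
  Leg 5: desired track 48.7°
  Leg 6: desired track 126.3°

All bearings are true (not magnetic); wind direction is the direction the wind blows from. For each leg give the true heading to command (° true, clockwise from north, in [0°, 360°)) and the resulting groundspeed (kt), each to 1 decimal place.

Leg 1: heading=181.6°, groundspeed=144.9 kt
Leg 2: heading=245.0°, groundspeed=156.1 kt
Leg 3: heading=97.8°, groundspeed=120.2 kt
Leg 4: heading=141.1°, groundspeed=131.8 kt
Leg 5: heading=51.7°, groundspeed=119.0 kt
Leg 6: heading=119.7°, groundspeed=125.2 kt

Leg 1: desired track 188.7°; wind correction -7.1° → command heading 181.6°, groundspeed 144.9 kt
Leg 2: desired track 245.7°; wind correction -0.7° → command heading 245.0°, groundspeed 156.1 kt
Leg 3: desired track 102.0°; wind correction -4.2° → command heading 97.8°, groundspeed 120.2 kt
Leg 4: desired track 149.0°; wind correction -7.9° → command heading 141.1°, groundspeed 131.8 kt
Leg 5: desired track 48.7°; wind correction +3.0° → command heading 51.7°, groundspeed 119.0 kt
Leg 6: desired track 126.3°; wind correction -6.6° → command heading 119.7°, groundspeed 125.2 kt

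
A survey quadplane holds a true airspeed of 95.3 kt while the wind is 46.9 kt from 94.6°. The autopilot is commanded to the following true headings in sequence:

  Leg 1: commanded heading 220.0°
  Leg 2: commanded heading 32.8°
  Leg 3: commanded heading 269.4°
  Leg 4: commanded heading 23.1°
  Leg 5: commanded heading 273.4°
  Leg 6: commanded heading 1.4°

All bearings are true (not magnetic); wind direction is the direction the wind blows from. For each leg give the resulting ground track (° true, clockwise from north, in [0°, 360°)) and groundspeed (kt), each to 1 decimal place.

Leg 1: track=237.3°, groundspeed=128.3 kt
Leg 2: track=3.3°, groundspeed=84.0 kt
Leg 3: track=271.1°, groundspeed=142.1 kt
Leg 4: track=354.2°, groundspeed=91.9 kt
Leg 5: track=273.8°, groundspeed=142.2 kt
Leg 6: track=335.8°, groundspeed=108.5 kt

Leg 1: heading 220.0°; drift +17.3° → track 237.3°, groundspeed 128.3 kt
Leg 2: heading 32.8°; drift -29.5° → track 3.3°, groundspeed 84.0 kt
Leg 3: heading 269.4°; drift +1.7° → track 271.1°, groundspeed 142.1 kt
Leg 4: heading 23.1°; drift -28.9° → track 354.2°, groundspeed 91.9 kt
Leg 5: heading 273.4°; drift +0.4° → track 273.8°, groundspeed 142.2 kt
Leg 6: heading 1.4°; drift -25.6° → track 335.8°, groundspeed 108.5 kt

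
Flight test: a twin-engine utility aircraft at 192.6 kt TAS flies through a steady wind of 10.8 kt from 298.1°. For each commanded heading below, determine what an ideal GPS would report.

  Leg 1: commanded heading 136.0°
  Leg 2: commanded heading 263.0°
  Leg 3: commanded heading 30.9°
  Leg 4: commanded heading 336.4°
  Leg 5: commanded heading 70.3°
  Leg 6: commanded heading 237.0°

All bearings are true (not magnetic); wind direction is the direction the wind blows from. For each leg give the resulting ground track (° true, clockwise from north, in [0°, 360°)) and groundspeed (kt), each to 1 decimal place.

Leg 1: heading 136.0°; drift -0.9° → track 135.1°, groundspeed 202.9 kt
Leg 2: heading 263.0°; drift -1.9° → track 261.1°, groundspeed 183.9 kt
Leg 3: heading 30.9°; drift +3.2° → track 34.1°, groundspeed 193.4 kt
Leg 4: heading 336.4°; drift +2.1° → track 338.5°, groundspeed 184.2 kt
Leg 5: heading 70.3°; drift +2.3° → track 72.6°, groundspeed 200.0 kt
Leg 6: heading 237.0°; drift -2.9° → track 234.1°, groundspeed 187.6 kt

Leg 1: track=135.1°, groundspeed=202.9 kt
Leg 2: track=261.1°, groundspeed=183.9 kt
Leg 3: track=34.1°, groundspeed=193.4 kt
Leg 4: track=338.5°, groundspeed=184.2 kt
Leg 5: track=72.6°, groundspeed=200.0 kt
Leg 6: track=234.1°, groundspeed=187.6 kt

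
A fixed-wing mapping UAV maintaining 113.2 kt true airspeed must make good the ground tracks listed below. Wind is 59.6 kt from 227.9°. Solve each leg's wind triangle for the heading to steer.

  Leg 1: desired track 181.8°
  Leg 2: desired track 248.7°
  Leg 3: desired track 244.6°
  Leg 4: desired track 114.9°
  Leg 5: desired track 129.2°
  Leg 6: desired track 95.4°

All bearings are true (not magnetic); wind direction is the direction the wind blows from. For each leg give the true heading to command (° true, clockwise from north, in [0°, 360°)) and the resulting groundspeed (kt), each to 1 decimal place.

Leg 1: heading=204.1°, groundspeed=63.4 kt
Leg 2: heading=237.9°, groundspeed=55.5 kt
Leg 3: heading=235.9°, groundspeed=54.8 kt
Leg 4: heading=143.9°, groundspeed=122.3 kt
Leg 5: heading=160.6°, groundspeed=105.7 kt
Leg 6: heading=118.2°, groundspeed=144.6 kt

Leg 1: desired track 181.8°; wind correction +22.3° → command heading 204.1°, groundspeed 63.4 kt
Leg 2: desired track 248.7°; wind correction -10.8° → command heading 237.9°, groundspeed 55.5 kt
Leg 3: desired track 244.6°; wind correction -8.7° → command heading 235.9°, groundspeed 54.8 kt
Leg 4: desired track 114.9°; wind correction +29.0° → command heading 143.9°, groundspeed 122.3 kt
Leg 5: desired track 129.2°; wind correction +31.4° → command heading 160.6°, groundspeed 105.7 kt
Leg 6: desired track 95.4°; wind correction +22.8° → command heading 118.2°, groundspeed 144.6 kt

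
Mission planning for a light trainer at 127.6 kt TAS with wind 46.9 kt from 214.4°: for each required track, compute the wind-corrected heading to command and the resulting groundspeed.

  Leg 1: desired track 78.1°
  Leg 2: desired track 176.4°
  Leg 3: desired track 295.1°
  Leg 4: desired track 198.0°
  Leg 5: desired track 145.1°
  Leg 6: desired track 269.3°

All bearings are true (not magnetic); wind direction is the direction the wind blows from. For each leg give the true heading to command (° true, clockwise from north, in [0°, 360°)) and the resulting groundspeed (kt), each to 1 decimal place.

Leg 1: desired track 78.1°; wind correction +14.7° → command heading 92.8°, groundspeed 157.3 kt
Leg 2: desired track 176.4°; wind correction +13.1° → command heading 189.5°, groundspeed 87.3 kt
Leg 3: desired track 295.1°; wind correction -21.3° → command heading 273.8°, groundspeed 111.3 kt
Leg 4: desired track 198.0°; wind correction +6.0° → command heading 204.0°, groundspeed 81.9 kt
Leg 5: desired track 145.1°; wind correction +20.1° → command heading 165.2°, groundspeed 103.2 kt
Leg 6: desired track 269.3°; wind correction -17.5° → command heading 251.8°, groundspeed 94.7 kt

Leg 1: heading=92.8°, groundspeed=157.3 kt
Leg 2: heading=189.5°, groundspeed=87.3 kt
Leg 3: heading=273.8°, groundspeed=111.3 kt
Leg 4: heading=204.0°, groundspeed=81.9 kt
Leg 5: heading=165.2°, groundspeed=103.2 kt
Leg 6: heading=251.8°, groundspeed=94.7 kt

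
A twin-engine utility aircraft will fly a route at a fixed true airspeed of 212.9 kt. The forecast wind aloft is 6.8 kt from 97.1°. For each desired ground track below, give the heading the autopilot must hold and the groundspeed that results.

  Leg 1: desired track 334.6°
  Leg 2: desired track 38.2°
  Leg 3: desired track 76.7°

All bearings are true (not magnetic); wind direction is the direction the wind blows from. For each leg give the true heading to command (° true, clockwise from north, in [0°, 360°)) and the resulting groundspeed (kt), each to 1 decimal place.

Leg 1: desired track 334.6°; wind correction +1.5° → command heading 336.1°, groundspeed 216.5 kt
Leg 2: desired track 38.2°; wind correction +1.6° → command heading 39.8°, groundspeed 209.3 kt
Leg 3: desired track 76.7°; wind correction +0.6° → command heading 77.3°, groundspeed 206.5 kt

Leg 1: heading=336.1°, groundspeed=216.5 kt
Leg 2: heading=39.8°, groundspeed=209.3 kt
Leg 3: heading=77.3°, groundspeed=206.5 kt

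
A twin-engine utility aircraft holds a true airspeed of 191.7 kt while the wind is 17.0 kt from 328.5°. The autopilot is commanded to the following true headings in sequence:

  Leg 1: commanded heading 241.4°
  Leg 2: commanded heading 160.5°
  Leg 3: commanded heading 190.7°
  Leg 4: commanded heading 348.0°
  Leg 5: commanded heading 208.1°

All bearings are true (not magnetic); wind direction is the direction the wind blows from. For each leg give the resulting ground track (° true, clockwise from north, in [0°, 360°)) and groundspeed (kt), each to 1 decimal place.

Leg 1: track=236.3°, groundspeed=191.6 kt
Leg 2: track=159.5°, groundspeed=208.4 kt
Leg 3: track=187.5°, groundspeed=204.6 kt
Leg 4: track=349.9°, groundspeed=175.8 kt
Leg 5: track=203.9°, groundspeed=200.8 kt

Leg 1: heading 241.4°; drift -5.1° → track 236.3°, groundspeed 191.6 kt
Leg 2: heading 160.5°; drift -1.0° → track 159.5°, groundspeed 208.4 kt
Leg 3: heading 190.7°; drift -3.2° → track 187.5°, groundspeed 204.6 kt
Leg 4: heading 348.0°; drift +1.9° → track 349.9°, groundspeed 175.8 kt
Leg 5: heading 208.1°; drift -4.2° → track 203.9°, groundspeed 200.8 kt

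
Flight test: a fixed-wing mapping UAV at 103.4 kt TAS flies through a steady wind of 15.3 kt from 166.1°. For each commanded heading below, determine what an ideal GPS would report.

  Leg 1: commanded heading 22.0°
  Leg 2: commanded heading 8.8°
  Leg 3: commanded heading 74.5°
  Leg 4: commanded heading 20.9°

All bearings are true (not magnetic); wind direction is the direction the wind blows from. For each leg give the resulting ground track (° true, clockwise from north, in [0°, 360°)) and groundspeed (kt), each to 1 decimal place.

Leg 1: track=17.6°, groundspeed=116.1 kt
Leg 2: track=5.9°, groundspeed=117.7 kt
Leg 3: track=66.1°, groundspeed=104.9 kt
Leg 4: track=16.6°, groundspeed=116.3 kt

Leg 1: heading 22.0°; drift -4.4° → track 17.6°, groundspeed 116.1 kt
Leg 2: heading 8.8°; drift -2.9° → track 5.9°, groundspeed 117.7 kt
Leg 3: heading 74.5°; drift -8.4° → track 66.1°, groundspeed 104.9 kt
Leg 4: heading 20.9°; drift -4.3° → track 16.6°, groundspeed 116.3 kt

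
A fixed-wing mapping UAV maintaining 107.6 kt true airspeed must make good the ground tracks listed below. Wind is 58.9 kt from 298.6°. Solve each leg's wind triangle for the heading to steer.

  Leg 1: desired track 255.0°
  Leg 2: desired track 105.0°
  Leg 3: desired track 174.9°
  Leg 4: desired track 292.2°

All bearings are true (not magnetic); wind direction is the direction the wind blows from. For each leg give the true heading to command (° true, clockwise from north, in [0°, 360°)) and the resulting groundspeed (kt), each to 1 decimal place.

Leg 1: desired track 255.0°; wind correction +22.2° → command heading 277.2°, groundspeed 57.0 kt
Leg 2: desired track 105.0°; wind correction -7.4° → command heading 97.6°, groundspeed 164.0 kt
Leg 3: desired track 174.9°; wind correction +27.1° → command heading 202.0°, groundspeed 128.5 kt
Leg 4: desired track 292.2°; wind correction +3.5° → command heading 295.7°, groundspeed 48.9 kt

Leg 1: heading=277.2°, groundspeed=57.0 kt
Leg 2: heading=97.6°, groundspeed=164.0 kt
Leg 3: heading=202.0°, groundspeed=128.5 kt
Leg 4: heading=295.7°, groundspeed=48.9 kt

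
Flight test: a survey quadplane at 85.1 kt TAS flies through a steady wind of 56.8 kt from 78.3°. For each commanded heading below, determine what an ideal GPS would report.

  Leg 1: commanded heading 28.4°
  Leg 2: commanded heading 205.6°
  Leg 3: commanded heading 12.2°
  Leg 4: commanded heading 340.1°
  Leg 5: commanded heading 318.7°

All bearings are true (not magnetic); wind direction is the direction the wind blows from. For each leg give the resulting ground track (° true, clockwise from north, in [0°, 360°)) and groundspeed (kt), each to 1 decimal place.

Leg 1: heading 28.4°; drift -41.8° → track 346.6°, groundspeed 65.1 kt
Leg 2: heading 205.6°; drift +20.7° → track 226.3°, groundspeed 127.8 kt
Leg 3: heading 12.2°; drift -39.9° → track 332.3°, groundspeed 80.9 kt
Leg 4: heading 340.1°; drift -31.1° → track 309.0°, groundspeed 108.8 kt
Leg 5: heading 318.7°; drift -23.6° → track 295.1°, groundspeed 123.5 kt

Leg 1: track=346.6°, groundspeed=65.1 kt
Leg 2: track=226.3°, groundspeed=127.8 kt
Leg 3: track=332.3°, groundspeed=80.9 kt
Leg 4: track=309.0°, groundspeed=108.8 kt
Leg 5: track=295.1°, groundspeed=123.5 kt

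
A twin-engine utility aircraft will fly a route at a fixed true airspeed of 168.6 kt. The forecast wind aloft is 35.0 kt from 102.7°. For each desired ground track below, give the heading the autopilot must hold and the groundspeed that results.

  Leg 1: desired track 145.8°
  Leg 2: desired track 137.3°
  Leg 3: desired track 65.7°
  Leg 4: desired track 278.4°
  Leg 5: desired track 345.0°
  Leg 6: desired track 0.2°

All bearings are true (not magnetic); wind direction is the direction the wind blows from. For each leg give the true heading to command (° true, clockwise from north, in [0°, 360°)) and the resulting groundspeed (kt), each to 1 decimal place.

Leg 1: desired track 145.8°; wind correction -8.2° → command heading 137.6°, groundspeed 141.3 kt
Leg 2: desired track 137.3°; wind correction -6.8° → command heading 130.5°, groundspeed 138.6 kt
Leg 3: desired track 65.7°; wind correction +7.2° → command heading 72.9°, groundspeed 139.3 kt
Leg 4: desired track 278.4°; wind correction -0.9° → command heading 277.5°, groundspeed 203.5 kt
Leg 5: desired track 345.0°; wind correction +10.6° → command heading 355.6°, groundspeed 182.0 kt
Leg 6: desired track 0.2°; wind correction +11.7° → command heading 11.9°, groundspeed 172.7 kt

Leg 1: heading=137.6°, groundspeed=141.3 kt
Leg 2: heading=130.5°, groundspeed=138.6 kt
Leg 3: heading=72.9°, groundspeed=139.3 kt
Leg 4: heading=277.5°, groundspeed=203.5 kt
Leg 5: heading=355.6°, groundspeed=182.0 kt
Leg 6: heading=11.9°, groundspeed=172.7 kt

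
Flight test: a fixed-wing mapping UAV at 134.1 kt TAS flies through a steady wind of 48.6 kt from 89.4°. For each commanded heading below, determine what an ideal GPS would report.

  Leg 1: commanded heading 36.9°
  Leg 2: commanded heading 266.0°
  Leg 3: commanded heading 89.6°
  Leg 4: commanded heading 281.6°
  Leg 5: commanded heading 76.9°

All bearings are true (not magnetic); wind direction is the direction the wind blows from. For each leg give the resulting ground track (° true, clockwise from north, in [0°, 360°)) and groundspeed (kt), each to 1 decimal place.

Leg 1: track=16.7°, groundspeed=111.4 kt
Leg 2: track=266.9°, groundspeed=182.6 kt
Leg 3: track=89.7°, groundspeed=85.5 kt
Leg 4: track=278.4°, groundspeed=181.9 kt
Leg 5: track=70.0°, groundspeed=87.3 kt

Leg 1: heading 36.9°; drift -20.2° → track 16.7°, groundspeed 111.4 kt
Leg 2: heading 266.0°; drift +0.9° → track 266.9°, groundspeed 182.6 kt
Leg 3: heading 89.6°; drift +0.1° → track 89.7°, groundspeed 85.5 kt
Leg 4: heading 281.6°; drift -3.2° → track 278.4°, groundspeed 181.9 kt
Leg 5: heading 76.9°; drift -6.9° → track 70.0°, groundspeed 87.3 kt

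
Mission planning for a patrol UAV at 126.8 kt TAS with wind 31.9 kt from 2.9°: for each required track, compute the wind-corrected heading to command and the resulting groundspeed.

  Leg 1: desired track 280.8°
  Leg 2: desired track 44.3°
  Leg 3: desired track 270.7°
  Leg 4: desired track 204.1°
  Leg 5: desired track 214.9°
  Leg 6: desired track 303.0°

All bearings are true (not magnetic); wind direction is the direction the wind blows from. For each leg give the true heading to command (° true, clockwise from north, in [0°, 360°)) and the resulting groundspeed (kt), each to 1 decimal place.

Leg 1: desired track 280.8°; wind correction +14.4° → command heading 295.2°, groundspeed 118.4 kt
Leg 2: desired track 44.3°; wind correction -9.6° → command heading 34.7°, groundspeed 101.1 kt
Leg 3: desired track 270.7°; wind correction +14.6° → command heading 285.3°, groundspeed 124.0 kt
Leg 4: desired track 204.1°; wind correction +5.2° → command heading 209.3°, groundspeed 156.0 kt
Leg 5: desired track 214.9°; wind correction +7.7° → command heading 222.6°, groundspeed 152.7 kt
Leg 6: desired track 303.0°; wind correction +12.6° → command heading 315.6°, groundspeed 107.8 kt

Leg 1: heading=295.2°, groundspeed=118.4 kt
Leg 2: heading=34.7°, groundspeed=101.1 kt
Leg 3: heading=285.3°, groundspeed=124.0 kt
Leg 4: heading=209.3°, groundspeed=156.0 kt
Leg 5: heading=222.6°, groundspeed=152.7 kt
Leg 6: heading=315.6°, groundspeed=107.8 kt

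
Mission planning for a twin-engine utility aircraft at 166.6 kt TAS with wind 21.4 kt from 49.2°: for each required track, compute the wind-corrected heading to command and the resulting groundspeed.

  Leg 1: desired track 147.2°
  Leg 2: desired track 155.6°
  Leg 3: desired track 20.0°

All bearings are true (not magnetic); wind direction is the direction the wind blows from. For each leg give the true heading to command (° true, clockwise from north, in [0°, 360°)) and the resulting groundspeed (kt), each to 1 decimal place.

Leg 1: desired track 147.2°; wind correction -7.3° → command heading 139.9°, groundspeed 168.2 kt
Leg 2: desired track 155.6°; wind correction -7.1° → command heading 148.5°, groundspeed 171.4 kt
Leg 3: desired track 20.0°; wind correction +3.6° → command heading 23.6°, groundspeed 147.6 kt

Leg 1: heading=139.9°, groundspeed=168.2 kt
Leg 2: heading=148.5°, groundspeed=171.4 kt
Leg 3: heading=23.6°, groundspeed=147.6 kt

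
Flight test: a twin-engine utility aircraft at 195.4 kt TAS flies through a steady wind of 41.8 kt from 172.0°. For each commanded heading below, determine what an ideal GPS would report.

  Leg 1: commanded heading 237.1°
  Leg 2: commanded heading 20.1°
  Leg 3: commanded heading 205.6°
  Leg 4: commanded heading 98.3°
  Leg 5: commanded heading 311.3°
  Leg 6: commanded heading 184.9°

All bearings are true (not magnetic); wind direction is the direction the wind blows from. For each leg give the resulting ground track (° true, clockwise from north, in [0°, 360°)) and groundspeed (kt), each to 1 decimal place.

Leg 1: heading 237.1°; drift +12.0° → track 249.1°, groundspeed 181.8 kt
Leg 2: heading 20.1°; drift -4.8° → track 15.3°, groundspeed 233.1 kt
Leg 3: heading 205.6°; drift +8.2° → track 213.8°, groundspeed 162.2 kt
Leg 4: heading 98.3°; drift -12.3° → track 86.0°, groundspeed 188.0 kt
Leg 5: heading 311.3°; drift +6.8° → track 318.1°, groundspeed 228.7 kt
Leg 6: heading 184.9°; drift +3.5° → track 188.4°, groundspeed 154.9 kt

Leg 1: track=249.1°, groundspeed=181.8 kt
Leg 2: track=15.3°, groundspeed=233.1 kt
Leg 3: track=213.8°, groundspeed=162.2 kt
Leg 4: track=86.0°, groundspeed=188.0 kt
Leg 5: track=318.1°, groundspeed=228.7 kt
Leg 6: track=188.4°, groundspeed=154.9 kt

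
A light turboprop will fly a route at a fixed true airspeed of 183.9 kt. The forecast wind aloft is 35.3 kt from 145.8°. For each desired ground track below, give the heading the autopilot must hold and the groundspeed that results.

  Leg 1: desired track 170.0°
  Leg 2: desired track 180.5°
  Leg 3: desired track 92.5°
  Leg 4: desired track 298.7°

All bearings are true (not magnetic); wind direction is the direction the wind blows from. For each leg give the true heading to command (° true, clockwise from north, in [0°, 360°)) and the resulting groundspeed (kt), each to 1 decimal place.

Leg 1: heading=165.5°, groundspeed=151.1 kt
Leg 2: heading=174.2°, groundspeed=153.8 kt
Leg 3: heading=101.4°, groundspeed=160.6 kt
Leg 4: heading=293.7°, groundspeed=214.6 kt

Leg 1: desired track 170.0°; wind correction -4.5° → command heading 165.5°, groundspeed 151.1 kt
Leg 2: desired track 180.5°; wind correction -6.3° → command heading 174.2°, groundspeed 153.8 kt
Leg 3: desired track 92.5°; wind correction +8.9° → command heading 101.4°, groundspeed 160.6 kt
Leg 4: desired track 298.7°; wind correction -5.0° → command heading 293.7°, groundspeed 214.6 kt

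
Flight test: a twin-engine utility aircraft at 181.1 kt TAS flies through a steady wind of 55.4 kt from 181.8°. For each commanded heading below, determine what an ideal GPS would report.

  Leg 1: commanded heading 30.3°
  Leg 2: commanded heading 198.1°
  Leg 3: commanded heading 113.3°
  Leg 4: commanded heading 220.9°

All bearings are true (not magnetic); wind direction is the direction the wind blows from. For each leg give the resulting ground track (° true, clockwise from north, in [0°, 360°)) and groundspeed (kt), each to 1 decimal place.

Leg 1: heading 30.3°; drift -6.6° → track 23.7°, groundspeed 231.3 kt
Leg 2: heading 198.1°; drift +6.9° → track 205.0°, groundspeed 128.9 kt
Leg 3: heading 113.3°; drift -17.8° → track 95.5°, groundspeed 168.9 kt
Leg 4: heading 220.9°; drift +14.2° → track 235.1°, groundspeed 142.5 kt

Leg 1: track=23.7°, groundspeed=231.3 kt
Leg 2: track=205.0°, groundspeed=128.9 kt
Leg 3: track=95.5°, groundspeed=168.9 kt
Leg 4: track=235.1°, groundspeed=142.5 kt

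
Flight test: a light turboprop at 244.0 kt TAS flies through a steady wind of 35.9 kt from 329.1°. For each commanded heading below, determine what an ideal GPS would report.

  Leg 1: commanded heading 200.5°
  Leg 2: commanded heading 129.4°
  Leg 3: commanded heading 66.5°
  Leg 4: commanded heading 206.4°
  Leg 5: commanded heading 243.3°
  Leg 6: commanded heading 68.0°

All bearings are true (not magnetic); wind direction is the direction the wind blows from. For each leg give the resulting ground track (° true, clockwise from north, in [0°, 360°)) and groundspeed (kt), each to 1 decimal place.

Leg 1: track=194.5°, groundspeed=267.9 kt
Leg 2: track=131.9°, groundspeed=278.1 kt
Leg 3: track=74.6°, groundspeed=251.2 kt
Leg 4: track=199.9°, groundspeed=265.1 kt
Leg 5: track=234.9°, groundspeed=244.0 kt
Leg 6: track=76.1°, groundspeed=252.1 kt

Leg 1: heading 200.5°; drift -6.0° → track 194.5°, groundspeed 267.9 kt
Leg 2: heading 129.4°; drift +2.5° → track 131.9°, groundspeed 278.1 kt
Leg 3: heading 66.5°; drift +8.1° → track 74.6°, groundspeed 251.2 kt
Leg 4: heading 206.4°; drift -6.5° → track 199.9°, groundspeed 265.1 kt
Leg 5: heading 243.3°; drift -8.4° → track 234.9°, groundspeed 244.0 kt
Leg 6: heading 68.0°; drift +8.1° → track 76.1°, groundspeed 252.1 kt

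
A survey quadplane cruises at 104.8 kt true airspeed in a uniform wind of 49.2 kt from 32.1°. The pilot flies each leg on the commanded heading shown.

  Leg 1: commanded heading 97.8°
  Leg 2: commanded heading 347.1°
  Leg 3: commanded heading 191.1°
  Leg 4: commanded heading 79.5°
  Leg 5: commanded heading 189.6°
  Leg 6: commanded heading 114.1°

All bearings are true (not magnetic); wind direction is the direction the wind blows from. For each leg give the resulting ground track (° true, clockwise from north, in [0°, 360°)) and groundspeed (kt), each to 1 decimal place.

Leg 1: heading 97.8°; drift +27.9° → track 125.7°, groundspeed 95.7 kt
Leg 2: heading 347.1°; drift -26.4° → track 320.7°, groundspeed 78.2 kt
Leg 3: heading 191.1°; drift +6.7° → track 197.8°, groundspeed 151.8 kt
Leg 4: heading 79.5°; drift +26.9° → track 106.4°, groundspeed 80.1 kt
Leg 5: heading 189.6°; drift +7.1° → track 196.7°, groundspeed 151.4 kt
Leg 6: heading 114.1°; drift +26.4° → track 140.5°, groundspeed 109.4 kt

Leg 1: track=125.7°, groundspeed=95.7 kt
Leg 2: track=320.7°, groundspeed=78.2 kt
Leg 3: track=197.8°, groundspeed=151.8 kt
Leg 4: track=106.4°, groundspeed=80.1 kt
Leg 5: track=196.7°, groundspeed=151.4 kt
Leg 6: track=140.5°, groundspeed=109.4 kt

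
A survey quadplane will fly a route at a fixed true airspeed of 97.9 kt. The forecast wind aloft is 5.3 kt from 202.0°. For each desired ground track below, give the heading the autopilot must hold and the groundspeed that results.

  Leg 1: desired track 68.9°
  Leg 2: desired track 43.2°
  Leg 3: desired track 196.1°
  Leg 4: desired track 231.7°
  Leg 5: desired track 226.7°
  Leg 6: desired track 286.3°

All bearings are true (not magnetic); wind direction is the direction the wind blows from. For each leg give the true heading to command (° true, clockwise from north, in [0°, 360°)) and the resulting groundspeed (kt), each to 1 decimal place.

Leg 1: heading=71.2°, groundspeed=101.4 kt
Leg 2: heading=44.3°, groundspeed=102.8 kt
Leg 3: heading=196.4°, groundspeed=92.6 kt
Leg 4: heading=230.2°, groundspeed=93.3 kt
Leg 5: heading=225.4°, groundspeed=93.1 kt
Leg 6: heading=283.2°, groundspeed=97.2 kt

Leg 1: desired track 68.9°; wind correction +2.3° → command heading 71.2°, groundspeed 101.4 kt
Leg 2: desired track 43.2°; wind correction +1.1° → command heading 44.3°, groundspeed 102.8 kt
Leg 3: desired track 196.1°; wind correction +0.3° → command heading 196.4°, groundspeed 92.6 kt
Leg 4: desired track 231.7°; wind correction -1.5° → command heading 230.2°, groundspeed 93.3 kt
Leg 5: desired track 226.7°; wind correction -1.3° → command heading 225.4°, groundspeed 93.1 kt
Leg 6: desired track 286.3°; wind correction -3.1° → command heading 283.2°, groundspeed 97.2 kt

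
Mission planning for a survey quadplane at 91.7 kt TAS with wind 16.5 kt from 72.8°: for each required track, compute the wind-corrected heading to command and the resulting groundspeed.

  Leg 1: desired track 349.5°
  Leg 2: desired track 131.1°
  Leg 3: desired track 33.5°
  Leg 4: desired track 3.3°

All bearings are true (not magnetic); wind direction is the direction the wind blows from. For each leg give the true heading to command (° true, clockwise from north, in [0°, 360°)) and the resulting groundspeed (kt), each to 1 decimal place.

Leg 1: desired track 349.5°; wind correction +10.3° → command heading 359.8°, groundspeed 88.3 kt
Leg 2: desired track 131.1°; wind correction -8.8° → command heading 122.3°, groundspeed 81.9 kt
Leg 3: desired track 33.5°; wind correction +6.5° → command heading 40.0°, groundspeed 78.3 kt
Leg 4: desired track 3.3°; wind correction +9.7° → command heading 13.0°, groundspeed 84.6 kt

Leg 1: heading=359.8°, groundspeed=88.3 kt
Leg 2: heading=122.3°, groundspeed=81.9 kt
Leg 3: heading=40.0°, groundspeed=78.3 kt
Leg 4: heading=13.0°, groundspeed=84.6 kt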